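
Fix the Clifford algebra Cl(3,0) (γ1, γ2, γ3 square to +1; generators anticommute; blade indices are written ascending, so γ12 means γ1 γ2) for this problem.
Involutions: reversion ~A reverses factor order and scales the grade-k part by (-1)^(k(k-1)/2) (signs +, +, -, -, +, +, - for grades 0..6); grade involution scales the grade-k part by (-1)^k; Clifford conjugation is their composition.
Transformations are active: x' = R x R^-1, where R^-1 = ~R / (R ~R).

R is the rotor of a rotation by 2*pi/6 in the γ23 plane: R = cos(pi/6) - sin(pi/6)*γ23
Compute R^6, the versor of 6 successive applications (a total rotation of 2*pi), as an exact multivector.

Rotor phase runs at HALF the rotation angle; powers of one rotor simply add phase, so after 6 steps in γ23 the phase is 6*pi/6 = pi and R^6 = cos(pi) - sin(pi)*γ23.
cos(pi) = -1 and sin(pi) = 0, so R^6 = -1. The total rotation 2*pi is 1 full turn, so every vector returns to itself, yet the rotor is -1, on the OTHER sheet of the double cover (an odd number of 2*pi turns).
Answer: -1


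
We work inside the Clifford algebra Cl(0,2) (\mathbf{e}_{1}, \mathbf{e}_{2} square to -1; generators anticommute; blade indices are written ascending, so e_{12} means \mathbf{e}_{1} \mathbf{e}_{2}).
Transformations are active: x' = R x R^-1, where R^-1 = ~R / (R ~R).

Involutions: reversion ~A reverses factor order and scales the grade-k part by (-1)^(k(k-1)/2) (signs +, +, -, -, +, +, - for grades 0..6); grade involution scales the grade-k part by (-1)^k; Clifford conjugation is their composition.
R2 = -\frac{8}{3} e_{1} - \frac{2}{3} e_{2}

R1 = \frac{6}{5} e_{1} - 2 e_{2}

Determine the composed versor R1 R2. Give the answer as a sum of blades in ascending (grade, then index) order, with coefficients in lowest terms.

Distribute over the terms of R1 (each basis-blade product reordered to ascending indices, repeated generators contracted through their squares):
(\frac{6}{5} e_{1}) R2 = \frac{16}{5} - \frac{4}{5} e_{12}
(-2 e_{2}) R2 = -\frac{4}{3} - \frac{16}{3} e_{12}
Summing the partial products and collecting blades:
Answer: \frac{28}{15} - \frac{92}{15} e_{12}


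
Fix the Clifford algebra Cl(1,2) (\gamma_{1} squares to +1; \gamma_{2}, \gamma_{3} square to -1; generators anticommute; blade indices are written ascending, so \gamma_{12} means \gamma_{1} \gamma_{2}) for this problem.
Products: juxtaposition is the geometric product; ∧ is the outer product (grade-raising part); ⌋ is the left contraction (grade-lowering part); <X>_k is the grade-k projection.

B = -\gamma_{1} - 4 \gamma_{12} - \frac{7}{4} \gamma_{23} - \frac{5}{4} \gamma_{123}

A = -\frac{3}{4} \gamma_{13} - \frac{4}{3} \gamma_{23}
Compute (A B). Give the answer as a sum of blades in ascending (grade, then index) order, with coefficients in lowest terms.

step 1: -\frac{7}{3} - \frac{5}{3} \gamma_{1} - \frac{15}{16} \gamma_{2} - \frac{3}{4} \gamma_{3} + \frac{21}{16} \gamma_{12} + \frac{16}{3} \gamma_{13} + 3 \gamma_{23} + \frac{4}{3} \gamma_{123}
Answer: -\frac{7}{3} - \frac{5}{3} \gamma_{1} - \frac{15}{16} \gamma_{2} - \frac{3}{4} \gamma_{3} + \frac{21}{16} \gamma_{12} + \frac{16}{3} \gamma_{13} + 3 \gamma_{23} + \frac{4}{3} \gamma_{123}


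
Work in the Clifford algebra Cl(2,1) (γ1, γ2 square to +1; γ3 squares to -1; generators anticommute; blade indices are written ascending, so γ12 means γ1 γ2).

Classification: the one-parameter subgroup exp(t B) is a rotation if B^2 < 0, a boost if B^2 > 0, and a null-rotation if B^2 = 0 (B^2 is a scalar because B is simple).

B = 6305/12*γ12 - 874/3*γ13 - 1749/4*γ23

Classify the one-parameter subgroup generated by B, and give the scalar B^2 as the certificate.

B^2 term by term: the squares give (6305/12)^2*(γ12)^2 + (-874/3)^2*(γ13)^2 + (-1749/4)^2*(γ23)^2 = 39753025/144*(-1) + 763876/9*(+1) + 3059001/16*(+1) = 0 (each basis 2-blade squares to minus the product of its generators' squares); cross terms between blades sharing an index anticommute and cancel. So B^2 = 0.
Answer: null-rotation, certificate B^2 = 0. One invariant decides it: the square 0 survives every conjugation, and its sign is exactly the classification.


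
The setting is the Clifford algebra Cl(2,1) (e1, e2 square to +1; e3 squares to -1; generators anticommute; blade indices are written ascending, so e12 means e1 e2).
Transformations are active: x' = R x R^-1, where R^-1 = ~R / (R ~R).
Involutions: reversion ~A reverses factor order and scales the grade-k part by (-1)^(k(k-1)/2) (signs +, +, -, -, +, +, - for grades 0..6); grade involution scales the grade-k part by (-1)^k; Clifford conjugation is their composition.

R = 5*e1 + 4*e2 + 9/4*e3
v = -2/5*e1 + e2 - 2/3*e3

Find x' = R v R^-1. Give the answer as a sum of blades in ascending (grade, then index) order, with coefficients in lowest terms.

~R = 5*e1 + 4*e2 + 9/4*e3, and R ~R = 575/16, so R^-1 = ~R / (575/16).
R v = 7/2 + 33/5*e12 - 73/30*e13 - 59/12*e23
Answer: 158/115*e1 - 127/575*e2 + 1906/1725*e3


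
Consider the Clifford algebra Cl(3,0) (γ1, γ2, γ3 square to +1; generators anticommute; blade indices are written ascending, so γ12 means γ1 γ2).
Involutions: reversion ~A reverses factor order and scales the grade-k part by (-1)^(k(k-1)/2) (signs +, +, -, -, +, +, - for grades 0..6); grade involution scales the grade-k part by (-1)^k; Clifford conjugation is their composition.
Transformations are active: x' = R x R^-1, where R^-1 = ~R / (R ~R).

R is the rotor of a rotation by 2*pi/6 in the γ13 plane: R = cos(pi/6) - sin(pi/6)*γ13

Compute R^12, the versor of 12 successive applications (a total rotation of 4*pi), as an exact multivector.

Rotor phase runs at HALF the rotation angle; powers of one rotor simply add phase, so after 12 steps in γ13 the phase is 12*pi/6 = 2*pi and R^12 = cos(2*pi) - sin(2*pi)*γ13.
cos(2*pi) = 1 and sin(2*pi) = 0, so R^12 = 1. The total rotation 4*pi is 2 full turns, so every vector returns to itself, yet the rotor is +1, back on the identity sheet (an even number of 2*pi turns).
Answer: 1


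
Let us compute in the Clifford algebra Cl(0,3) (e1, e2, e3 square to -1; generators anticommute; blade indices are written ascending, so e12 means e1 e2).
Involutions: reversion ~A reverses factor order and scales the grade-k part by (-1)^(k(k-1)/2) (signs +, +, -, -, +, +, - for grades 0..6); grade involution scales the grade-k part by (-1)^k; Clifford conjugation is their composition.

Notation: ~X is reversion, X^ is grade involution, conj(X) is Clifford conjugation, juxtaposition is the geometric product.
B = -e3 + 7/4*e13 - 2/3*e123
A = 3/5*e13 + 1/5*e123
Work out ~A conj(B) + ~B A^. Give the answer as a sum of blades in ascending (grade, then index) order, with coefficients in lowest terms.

first term: -11/12 + 3/5*e1 + 3/4*e2 + 1/5*e12
second term: 11/12 - 3/5*e1 + 3/4*e2 - 1/5*e12
Answer: 3/2*e2


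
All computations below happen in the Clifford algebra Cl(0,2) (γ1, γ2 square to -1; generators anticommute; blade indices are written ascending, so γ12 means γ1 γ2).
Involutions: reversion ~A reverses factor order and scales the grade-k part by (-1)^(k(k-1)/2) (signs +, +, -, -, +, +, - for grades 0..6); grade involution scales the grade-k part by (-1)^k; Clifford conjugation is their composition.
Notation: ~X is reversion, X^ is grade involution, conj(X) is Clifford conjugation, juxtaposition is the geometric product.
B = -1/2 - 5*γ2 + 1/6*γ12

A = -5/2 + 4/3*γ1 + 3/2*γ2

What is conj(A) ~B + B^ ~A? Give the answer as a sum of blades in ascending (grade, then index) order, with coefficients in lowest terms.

first term: -25/4 + 11/12*γ1 + 469/36*γ2 + 85/12*γ12
second term: -25/4 - 11/12*γ1 - 469/36*γ2 - 85/12*γ12
Answer: -25/2


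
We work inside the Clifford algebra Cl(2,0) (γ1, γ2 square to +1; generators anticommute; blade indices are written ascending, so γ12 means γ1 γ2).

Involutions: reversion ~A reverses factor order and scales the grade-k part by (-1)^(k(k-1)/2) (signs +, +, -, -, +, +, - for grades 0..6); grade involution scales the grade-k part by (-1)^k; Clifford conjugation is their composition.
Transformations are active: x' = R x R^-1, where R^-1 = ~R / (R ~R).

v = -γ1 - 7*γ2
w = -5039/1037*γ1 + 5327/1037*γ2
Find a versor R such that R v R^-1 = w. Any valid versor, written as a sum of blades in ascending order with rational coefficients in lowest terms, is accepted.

Key observation: q(v) = q(w) = 50 (sandwiches preserve the norm), so R = v + w = -6076/1037*γ1 - 1932/1037*γ2 works whenever it is invertible — the component of v along it is kept and (v - w)/2 reverses, sending v to w.
Answer: -6076/1037*γ1 - 1932/1037*γ2


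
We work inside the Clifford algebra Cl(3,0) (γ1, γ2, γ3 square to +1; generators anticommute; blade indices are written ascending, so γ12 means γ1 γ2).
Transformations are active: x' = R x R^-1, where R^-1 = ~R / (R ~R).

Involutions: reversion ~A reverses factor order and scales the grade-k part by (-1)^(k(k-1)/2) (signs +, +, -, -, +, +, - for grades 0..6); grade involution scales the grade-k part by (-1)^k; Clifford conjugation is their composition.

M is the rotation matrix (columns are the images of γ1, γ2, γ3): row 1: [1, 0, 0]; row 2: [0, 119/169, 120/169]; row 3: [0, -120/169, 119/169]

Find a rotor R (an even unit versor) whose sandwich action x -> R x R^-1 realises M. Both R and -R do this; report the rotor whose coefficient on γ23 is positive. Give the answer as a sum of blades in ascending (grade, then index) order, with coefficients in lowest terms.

Method: write R = a + b12*γ12 + b13*γ13 + b23*γ23 with a^2 + b12^2 + b13^2 + b23^2 = 1 (so R^-1 = ~R). Expanding the columns R e_j ~R gives tr M = 4a^2 - 1 and, from the antisymmetric part, M21 - M12 = -4a*b12, M13 - M31 = 4a*b13, M32 - M23 = -4a*b23.
Here tr M = 407/169, so a^2 = (1 + tr M)/4 = 144/169 and a = ±12/13. Taking a = 12/13: M21 - M12 = 0, M13 - M31 = 0, M32 - M23 = -240/169, giving b12 = 0, b13 = 0, b23 = 5/13, i.e. R = 12/13 + 5/13*γ23.
Its γ23 coefficient is already positive.
Answer: 12/13 + 5/13*γ23. Why the constraint matters: R and -R act identically through the sandwich — M has trace 407/169 either way — so only the sign condition on γ23 picks one of the two preimages.


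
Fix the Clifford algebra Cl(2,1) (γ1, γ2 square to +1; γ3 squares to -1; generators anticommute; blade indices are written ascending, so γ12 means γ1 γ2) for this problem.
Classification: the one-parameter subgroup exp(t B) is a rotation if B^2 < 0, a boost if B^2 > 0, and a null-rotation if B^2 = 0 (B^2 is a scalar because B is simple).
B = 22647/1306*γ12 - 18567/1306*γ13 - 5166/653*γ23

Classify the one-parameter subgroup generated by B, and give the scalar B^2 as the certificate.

B^2 term by term: the squares give (22647/1306)^2*(γ12)^2 + (-18567/1306)^2*(γ13)^2 + (-5166/653)^2*(γ23)^2 = 512886609/1705636*(-1) + 344733489/1705636*(+1) + 26687556/426409*(+1) = -36 (each basis 2-blade squares to minus the product of its generators' squares); cross terms between blades sharing an index anticommute and cancel. So B^2 = -36.
Answer: rotation, certificate B^2 = -36. B^2 = -36 is basis-independent, so its sign is the whole story.


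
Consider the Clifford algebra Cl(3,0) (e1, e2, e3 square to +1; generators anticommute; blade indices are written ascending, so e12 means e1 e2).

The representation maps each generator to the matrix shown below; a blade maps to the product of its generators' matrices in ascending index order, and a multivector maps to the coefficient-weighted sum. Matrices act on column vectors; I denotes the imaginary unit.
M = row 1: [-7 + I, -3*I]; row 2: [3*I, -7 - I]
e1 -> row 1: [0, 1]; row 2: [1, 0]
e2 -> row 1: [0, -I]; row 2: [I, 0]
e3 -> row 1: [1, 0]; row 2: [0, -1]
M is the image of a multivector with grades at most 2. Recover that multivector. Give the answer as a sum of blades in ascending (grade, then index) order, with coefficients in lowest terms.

Method: 1, rho(e1), rho(e2), rho(e3) form a trace-orthogonal basis of the 2x2 complex matrices (tr(X Y) = 2 if X = Y, else 0), so M = m0*1 + m1*rho(e1) + m2*rho(e2) + m3*rho(e3) with m0 = tr(M)/2 = -7, m1 = tr(M rho(e1))/2 = 0, m2 = tr(M rho(e2))/2 = 3, m3 = tr(M rho(e3))/2 = I.
Multiplying table entries, the bivector images are rho(e12) = I*rho(e3), rho(e13) = -I*rho(e2), rho(e23) = I*rho(e1); with real blade coefficients the real parts of m0..m3 are the coefficients of 1, e1, e2, e3 and the imaginary parts give the bivectors (e23: Im m1, e13: -Im m2, e12: Im m3).
Answer: -7 + 3*e2 + e12


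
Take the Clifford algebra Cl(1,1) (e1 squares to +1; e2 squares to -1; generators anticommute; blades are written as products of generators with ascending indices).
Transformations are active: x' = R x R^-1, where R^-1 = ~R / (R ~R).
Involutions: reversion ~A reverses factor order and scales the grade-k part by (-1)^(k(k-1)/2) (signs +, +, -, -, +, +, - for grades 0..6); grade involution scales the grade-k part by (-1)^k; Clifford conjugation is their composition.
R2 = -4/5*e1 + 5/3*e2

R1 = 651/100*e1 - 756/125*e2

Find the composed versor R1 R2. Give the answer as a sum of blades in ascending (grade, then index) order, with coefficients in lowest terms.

Distribute over the terms of R1 (each basis-blade product reordered to ascending indices, repeated generators contracted through their squares):
(651/100*e1) R2 = -651/125 + 217/20*e1 e2
(-756/125*e2) R2 = 252/25 - 3024/625*e1 e2
Summing the partial products and collecting blades:
Answer: 609/125 + 15029/2500*e1 e2


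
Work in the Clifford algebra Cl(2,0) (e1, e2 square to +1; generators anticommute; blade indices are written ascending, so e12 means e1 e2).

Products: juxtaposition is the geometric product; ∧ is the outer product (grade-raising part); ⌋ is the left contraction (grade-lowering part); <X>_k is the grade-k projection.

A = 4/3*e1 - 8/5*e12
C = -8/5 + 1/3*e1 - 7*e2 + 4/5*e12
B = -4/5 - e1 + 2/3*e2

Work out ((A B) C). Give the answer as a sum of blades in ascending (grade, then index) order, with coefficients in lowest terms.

step 1: -4/3 - 32/15*e1 - 8/5*e2 + 488/225*e12
step 2: 12248/1125 - 164/15*e1 + 6388/675*e2 + 12296/1125*e12
Answer: 12248/1125 - 164/15*e1 + 6388/675*e2 + 12296/1125*e12


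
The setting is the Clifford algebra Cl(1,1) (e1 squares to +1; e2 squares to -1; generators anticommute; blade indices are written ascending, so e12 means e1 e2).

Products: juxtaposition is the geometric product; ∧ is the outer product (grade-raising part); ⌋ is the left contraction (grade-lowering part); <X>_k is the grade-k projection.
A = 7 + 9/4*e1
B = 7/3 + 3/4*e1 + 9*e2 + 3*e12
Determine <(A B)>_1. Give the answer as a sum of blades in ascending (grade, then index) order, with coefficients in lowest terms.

step 1: 865/48 + 21/2*e1 + 279/4*e2 + 165/4*e12
step 2: 21/2*e1 + 279/4*e2
Answer: 21/2*e1 + 279/4*e2


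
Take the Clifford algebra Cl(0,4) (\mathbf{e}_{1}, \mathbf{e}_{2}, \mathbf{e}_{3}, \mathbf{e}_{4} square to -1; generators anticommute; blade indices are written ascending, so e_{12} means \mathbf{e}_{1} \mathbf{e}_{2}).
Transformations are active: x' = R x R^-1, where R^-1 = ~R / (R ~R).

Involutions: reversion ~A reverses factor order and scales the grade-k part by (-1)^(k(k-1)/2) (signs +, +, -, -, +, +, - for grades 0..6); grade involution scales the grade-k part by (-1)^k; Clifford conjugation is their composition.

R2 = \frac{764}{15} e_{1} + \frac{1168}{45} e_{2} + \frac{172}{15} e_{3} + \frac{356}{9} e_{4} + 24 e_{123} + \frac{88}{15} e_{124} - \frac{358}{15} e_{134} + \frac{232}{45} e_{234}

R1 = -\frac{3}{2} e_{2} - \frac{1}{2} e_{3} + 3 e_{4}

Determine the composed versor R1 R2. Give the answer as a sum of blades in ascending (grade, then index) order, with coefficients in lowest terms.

Distribute over the terms of R1 (each basis-blade product reordered to ascending indices, repeated generators contracted through their squares):
(-\frac{3}{2} e_{2}) R2 = \frac{584}{15} + \frac{382}{5} e_{12} - 36 e_{13} - \frac{44}{5} e_{14} - \frac{86}{5} e_{23} - \frac{178}{3} e_{24} + \frac{116}{15} e_{34} - \frac{179}{5} e_{1234}
(-\frac{1}{2} e_{3}) R2 = \frac{86}{15} + 12 e_{12} + \frac{382}{15} e_{13} + \frac{179}{15} e_{14} + \frac{584}{45} e_{23} - \frac{116}{45} e_{24} - \frac{178}{9} e_{34} - \frac{44}{15} e_{1234}
(3 e_{4}) R2 = -\frac{356}{3} - \frac{88}{5} e_{12} + \frac{358}{5} e_{13} - \frac{764}{5} e_{14} - \frac{232}{15} e_{23} - \frac{1168}{15} e_{24} - \frac{172}{5} e_{34} - 72 e_{1234}
Summing the partial products and collecting blades:
Answer: -74 + \frac{354}{5} e_{12} + \frac{916}{15} e_{13} - \frac{449}{3} e_{14} - \frac{886}{45} e_{23} - \frac{1258}{9} e_{24} - \frac{418}{9} e_{34} - \frac{1661}{15} e_{1234}


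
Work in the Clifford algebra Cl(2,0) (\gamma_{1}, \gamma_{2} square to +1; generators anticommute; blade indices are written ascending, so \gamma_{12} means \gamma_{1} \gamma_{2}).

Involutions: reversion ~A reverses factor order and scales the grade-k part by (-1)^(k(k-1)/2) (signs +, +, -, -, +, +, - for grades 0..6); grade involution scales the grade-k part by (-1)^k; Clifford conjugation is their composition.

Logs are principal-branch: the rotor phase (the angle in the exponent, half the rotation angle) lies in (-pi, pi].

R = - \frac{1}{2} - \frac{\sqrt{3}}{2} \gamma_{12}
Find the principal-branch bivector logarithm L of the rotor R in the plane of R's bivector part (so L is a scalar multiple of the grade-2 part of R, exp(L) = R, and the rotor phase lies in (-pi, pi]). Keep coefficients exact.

The scalar part of R is - \frac{1}{2}, so the principal-branch rotor phase is pinned; divide the bivector part by its sine to get the unit plane — L is the phase times that plane.
Concretely: cos(phase) = - \frac{1}{2} gives phase = ±\frac{2 \pi}{3}, and since phase/sin(phase) is even the sign is immaterial: L = (phase/sin(phase)) * <R>_2 = (\frac{4 \sqrt{3} \pi}{9}) * <R>_2.
Answer: - \frac{2 \pi}{3} \gamma_{12}


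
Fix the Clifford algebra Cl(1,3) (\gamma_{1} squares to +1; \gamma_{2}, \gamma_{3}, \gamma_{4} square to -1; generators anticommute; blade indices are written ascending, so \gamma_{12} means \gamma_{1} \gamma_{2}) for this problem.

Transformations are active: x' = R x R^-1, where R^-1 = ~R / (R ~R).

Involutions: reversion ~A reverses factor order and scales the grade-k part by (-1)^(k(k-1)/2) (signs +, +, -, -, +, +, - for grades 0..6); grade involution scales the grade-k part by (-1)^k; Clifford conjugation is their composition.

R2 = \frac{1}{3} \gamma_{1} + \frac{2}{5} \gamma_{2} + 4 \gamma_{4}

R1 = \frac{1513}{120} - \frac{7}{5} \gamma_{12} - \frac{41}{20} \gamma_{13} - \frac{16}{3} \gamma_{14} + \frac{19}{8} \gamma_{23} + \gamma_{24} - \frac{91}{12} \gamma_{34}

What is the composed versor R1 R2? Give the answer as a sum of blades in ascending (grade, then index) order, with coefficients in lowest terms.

Distribute over the terms of R2 (each basis-blade product reordered to ascending indices, repeated generators contracted through their squares):
R1 (\frac{1}{3} \gamma_{1}) = \frac{1513}{360} \gamma_{1} + \frac{7}{15} \gamma_{2} + \frac{41}{60} \gamma_{3} + \frac{16}{9} \gamma_{4} + \frac{19}{24} \gamma_{123} + \frac{1}{3} \gamma_{124} - \frac{91}{36} \gamma_{134}
R1 (\frac{2}{5} \gamma_{2}) = \frac{14}{25} \gamma_{1} + \frac{1513}{300} \gamma_{2} + \frac{19}{20} \gamma_{3} + \frac{2}{5} \gamma_{4} + \frac{41}{50} \gamma_{123} + \frac{32}{15} \gamma_{124} - \frac{91}{30} \gamma_{234}
R1 (4 \gamma_{4}) = \frac{64}{3} \gamma_{1} - 4 \gamma_{2} + \frac{91}{3} \gamma_{3} + \frac{1513}{30} \gamma_{4} - \frac{28}{5} \gamma_{124} - \frac{41}{5} \gamma_{134} + \frac{19}{2} \gamma_{234}
Summing the partial products and collecting blades:
Answer: \frac{46973}{1800} \gamma_{1} + \frac{151}{100} \gamma_{2} + \frac{959}{30} \gamma_{3} + \frac{947}{18} \gamma_{4} + \frac{967}{600} \gamma_{123} - \frac{47}{15} \gamma_{124} - \frac{1931}{180} \gamma_{134} + \frac{97}{15} \gamma_{234}


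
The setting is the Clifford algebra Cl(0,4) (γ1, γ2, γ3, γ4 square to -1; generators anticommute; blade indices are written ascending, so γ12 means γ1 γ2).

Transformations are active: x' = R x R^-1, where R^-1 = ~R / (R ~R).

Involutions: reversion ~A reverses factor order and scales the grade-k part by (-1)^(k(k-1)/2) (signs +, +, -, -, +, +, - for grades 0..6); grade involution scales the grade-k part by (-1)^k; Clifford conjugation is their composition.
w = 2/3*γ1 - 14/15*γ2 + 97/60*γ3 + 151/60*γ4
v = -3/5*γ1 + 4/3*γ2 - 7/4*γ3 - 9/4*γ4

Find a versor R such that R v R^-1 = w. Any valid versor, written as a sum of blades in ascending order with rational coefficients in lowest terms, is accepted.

A norm check does it: q(v) = q(w) = -18473/1800, hence R = v + w = 1/15*γ1 + 2/5*γ2 - 2/15*γ3 + 4/15*γ4 realises the map — parallel part kept, (v - w)/2 negated, v carried to w.
Answer: 1/15*γ1 + 2/5*γ2 - 2/15*γ3 + 4/15*γ4


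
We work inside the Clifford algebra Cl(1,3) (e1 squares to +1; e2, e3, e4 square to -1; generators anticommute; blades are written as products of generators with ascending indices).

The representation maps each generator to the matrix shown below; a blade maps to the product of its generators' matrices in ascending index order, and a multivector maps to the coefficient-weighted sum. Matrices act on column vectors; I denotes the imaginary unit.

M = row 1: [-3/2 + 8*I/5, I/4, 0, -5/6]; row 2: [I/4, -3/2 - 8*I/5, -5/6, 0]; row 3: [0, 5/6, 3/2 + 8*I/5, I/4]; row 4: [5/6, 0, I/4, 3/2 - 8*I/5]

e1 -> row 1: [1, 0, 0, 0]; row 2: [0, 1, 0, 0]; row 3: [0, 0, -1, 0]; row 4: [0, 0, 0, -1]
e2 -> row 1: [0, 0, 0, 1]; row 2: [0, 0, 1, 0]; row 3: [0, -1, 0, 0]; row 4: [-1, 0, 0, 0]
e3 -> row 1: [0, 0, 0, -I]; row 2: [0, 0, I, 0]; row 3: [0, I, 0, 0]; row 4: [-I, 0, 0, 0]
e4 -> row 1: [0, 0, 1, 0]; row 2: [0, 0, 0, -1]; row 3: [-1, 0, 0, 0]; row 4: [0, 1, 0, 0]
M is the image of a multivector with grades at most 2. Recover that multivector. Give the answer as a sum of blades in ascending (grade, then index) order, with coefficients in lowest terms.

Method: the blade images are trace-orthogonal — tr(rho(e_A) rho(e_B)^-1) = 4 if A = B and 0 otherwise — and rho(e_A)^-1 = (e_A)^2 * rho(e_A) with (e_A)^2 = +1 or -1, so the coefficient of e_A in the preimage is (e_A)^2 * tr(M rho(e_A))/4.
Nonzero projections over blades of grade <= 2: e1: (e1)^2 = +1, tr(M rho(e1)) = -6, coefficient -3/2; e2: (e2)^2 = -1, tr(M rho(e2)) = 10/3, coefficient -5/6; e2 e3: (e2 e3)^2 = -1, tr(M rho(e2 e3)) = 32/5, coefficient -8/5; e3 e4: (e3 e4)^2 = -1, tr(M rho(e3 e4)) = 1, coefficient -1/4. Every other blade of grade <= 2 projects to 0.
Answer: -3/2*e1 - 5/6*e2 - 8/5*e2 e3 - 1/4*e3 e4


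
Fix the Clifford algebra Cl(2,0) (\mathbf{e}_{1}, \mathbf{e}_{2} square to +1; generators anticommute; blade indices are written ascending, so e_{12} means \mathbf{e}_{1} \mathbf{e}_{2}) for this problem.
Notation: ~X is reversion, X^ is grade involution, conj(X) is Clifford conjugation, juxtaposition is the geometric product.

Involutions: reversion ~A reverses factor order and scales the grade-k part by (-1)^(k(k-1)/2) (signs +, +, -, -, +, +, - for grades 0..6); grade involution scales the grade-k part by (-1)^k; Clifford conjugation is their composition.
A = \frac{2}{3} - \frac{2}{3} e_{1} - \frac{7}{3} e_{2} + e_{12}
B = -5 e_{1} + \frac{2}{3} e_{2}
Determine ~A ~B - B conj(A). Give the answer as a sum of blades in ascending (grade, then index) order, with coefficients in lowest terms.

first term: \frac{16}{9} - 4 e_{1} - \frac{41}{9} e_{2} - \frac{109}{9} e_{12}
second term: -\frac{16}{9} - \frac{8}{3} e_{1} + \frac{49}{9} e_{2} - \frac{109}{9} e_{12}
Answer: \frac{32}{9} - \frac{4}{3} e_{1} - 10 e_{2}


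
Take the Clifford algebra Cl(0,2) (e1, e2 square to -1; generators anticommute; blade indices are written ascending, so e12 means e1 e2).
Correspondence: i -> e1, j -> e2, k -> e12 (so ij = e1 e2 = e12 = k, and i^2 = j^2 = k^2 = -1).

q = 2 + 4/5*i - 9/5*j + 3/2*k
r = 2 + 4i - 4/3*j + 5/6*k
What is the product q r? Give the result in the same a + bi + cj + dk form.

In blades: q = 2 + 4/5*e1 - 9/5*e2 + 3/2*e12, r = 2 + 4*e1 - 4/3*e2 + 5/6*e12.
Distribute q over r term by term (generator squares from the signature, products reordered to ascending indices): (2)*r = 4 + 8*e1 - 8/3*e2 + 5/3*e12; (4/5*e1)*r = -16/5 + 8/5*e1 - 2/3*e2 - 16/15*e12; (-9/5*e2)*r = -12/5 - 3/2*e1 - 18/5*e2 + 36/5*e12; (3/2*e12)*r = -5/4 + 2*e1 + 6*e2 + 3*e12.
Sum: -57/20 + 101/10*e1 - 14/15*e2 + 54/5*e12; translating back through the correspondence:
Answer: -57/20 + 101/10*i - 14/15*j + 54/5*k


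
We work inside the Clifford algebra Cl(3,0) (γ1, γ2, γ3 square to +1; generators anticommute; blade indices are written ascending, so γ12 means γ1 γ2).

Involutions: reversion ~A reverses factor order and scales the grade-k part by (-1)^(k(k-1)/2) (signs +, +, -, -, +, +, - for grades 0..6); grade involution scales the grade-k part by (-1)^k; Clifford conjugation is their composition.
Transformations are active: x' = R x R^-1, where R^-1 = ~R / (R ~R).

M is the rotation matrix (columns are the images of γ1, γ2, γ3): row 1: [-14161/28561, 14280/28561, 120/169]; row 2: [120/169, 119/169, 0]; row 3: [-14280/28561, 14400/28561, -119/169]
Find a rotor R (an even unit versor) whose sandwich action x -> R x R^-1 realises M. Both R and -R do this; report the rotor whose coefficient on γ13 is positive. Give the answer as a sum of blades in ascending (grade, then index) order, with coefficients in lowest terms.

Method: write R = a + b12*γ12 + b13*γ13 + b23*γ23 with a^2 + b12^2 + b13^2 + b23^2 = 1 (so R^-1 = ~R). Expanding the columns R e_j ~R gives tr M = 4a^2 - 1 and, from the antisymmetric part, M21 - M12 = -4a*b12, M13 - M31 = 4a*b13, M32 - M23 = -4a*b23.
Here tr M = -14161/28561, so a^2 = (1 + tr M)/4 = 3600/28561 and a = ±60/169. Taking a = 60/169: M21 - M12 = 6000/28561, M13 - M31 = 34560/28561, M32 - M23 = 14400/28561, giving b12 = -25/169, b13 = 144/169, b23 = -60/169, i.e. R = 60/169 - 25/169*γ12 + 144/169*γ13 - 60/169*γ23.
Its γ13 coefficient is already positive.
Answer: 60/169 - 25/169*γ12 + 144/169*γ13 - 60/169*γ23. Why the constraint matters: R and -R act identically through the sandwich — M has trace -14161/28561 either way — so only the sign condition on γ13 picks one of the two preimages.


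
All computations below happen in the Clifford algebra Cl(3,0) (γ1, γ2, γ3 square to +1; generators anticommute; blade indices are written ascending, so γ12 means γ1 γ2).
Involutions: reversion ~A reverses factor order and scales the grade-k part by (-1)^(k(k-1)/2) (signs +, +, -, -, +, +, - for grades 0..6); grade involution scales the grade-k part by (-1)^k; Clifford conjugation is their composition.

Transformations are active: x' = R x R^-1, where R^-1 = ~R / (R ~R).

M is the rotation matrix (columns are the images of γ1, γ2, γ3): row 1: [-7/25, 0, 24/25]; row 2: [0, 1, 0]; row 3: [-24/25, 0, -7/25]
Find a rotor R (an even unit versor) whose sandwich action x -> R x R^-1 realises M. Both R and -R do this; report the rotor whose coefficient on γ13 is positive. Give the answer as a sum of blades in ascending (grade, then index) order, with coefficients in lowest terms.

Method: write R = a + b12*γ12 + b13*γ13 + b23*γ23 with a^2 + b12^2 + b13^2 + b23^2 = 1 (so R^-1 = ~R). Expanding the columns R e_j ~R gives tr M = 4a^2 - 1 and, from the antisymmetric part, M21 - M12 = -4a*b12, M13 - M31 = 4a*b13, M32 - M23 = -4a*b23.
Here tr M = 11/25, so a^2 = (1 + tr M)/4 = 9/25 and a = ±3/5. Taking a = 3/5: M21 - M12 = 0, M13 - M31 = 48/25, M32 - M23 = 0, giving b12 = 0, b13 = 4/5, b23 = 0, i.e. R = 3/5 + 4/5*γ13.
Its γ13 coefficient is already positive.
Answer: 3/5 + 4/5*γ13. Note: both R and -R realise this M (trace 11/25); the covering map identifies them, and the γ13-coefficient sign is the tie-breaker.


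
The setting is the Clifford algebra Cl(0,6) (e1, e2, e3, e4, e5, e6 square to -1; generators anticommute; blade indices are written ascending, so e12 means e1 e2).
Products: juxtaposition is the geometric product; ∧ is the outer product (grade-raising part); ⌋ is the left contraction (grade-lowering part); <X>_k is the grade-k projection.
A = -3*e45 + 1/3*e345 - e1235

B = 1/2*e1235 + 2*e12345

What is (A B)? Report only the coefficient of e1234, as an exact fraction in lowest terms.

step 1: -1/2 + 2*e4 + 2/3*e12 + 6*e123 + 1/6*e124 + 3/2*e1234
Answer: 3/2


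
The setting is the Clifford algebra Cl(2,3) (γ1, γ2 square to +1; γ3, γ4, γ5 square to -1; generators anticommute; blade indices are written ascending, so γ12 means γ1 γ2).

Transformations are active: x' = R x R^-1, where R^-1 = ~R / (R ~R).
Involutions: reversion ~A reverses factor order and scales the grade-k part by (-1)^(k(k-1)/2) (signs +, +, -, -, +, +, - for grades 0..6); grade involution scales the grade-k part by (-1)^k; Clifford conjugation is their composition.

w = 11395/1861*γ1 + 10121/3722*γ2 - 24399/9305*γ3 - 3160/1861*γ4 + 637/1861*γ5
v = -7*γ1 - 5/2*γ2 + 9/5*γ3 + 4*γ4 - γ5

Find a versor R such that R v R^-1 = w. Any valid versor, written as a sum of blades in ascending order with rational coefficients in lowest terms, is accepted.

Sketch: the shared square 3501/100 makes R = v + w = -1632/1861*γ1 + 408/1861*γ2 - 1530/1861*γ3 + 4284/1861*γ4 - 1224/1861*γ5 the natural versor; its sandwich fixes that direction, negates (v - w)/2, and sends v to w.
Answer: -1632/1861*γ1 + 408/1861*γ2 - 1530/1861*γ3 + 4284/1861*γ4 - 1224/1861*γ5


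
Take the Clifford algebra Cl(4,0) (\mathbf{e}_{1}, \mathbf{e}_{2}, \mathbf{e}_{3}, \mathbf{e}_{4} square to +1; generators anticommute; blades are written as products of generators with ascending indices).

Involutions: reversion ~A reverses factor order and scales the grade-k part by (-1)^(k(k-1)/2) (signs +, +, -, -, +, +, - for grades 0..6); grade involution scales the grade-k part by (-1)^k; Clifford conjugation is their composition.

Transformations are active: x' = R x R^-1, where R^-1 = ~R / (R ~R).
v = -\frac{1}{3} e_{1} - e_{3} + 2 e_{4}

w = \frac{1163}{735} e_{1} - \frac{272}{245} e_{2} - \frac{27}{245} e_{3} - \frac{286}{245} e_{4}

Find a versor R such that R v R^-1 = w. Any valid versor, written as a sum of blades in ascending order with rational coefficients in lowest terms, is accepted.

Since q(v) = q(w) = \frac{46}{9}, the sum R = v + w = \frac{306}{245} e_{1} - \frac{272}{245} e_{2} - \frac{272}{245} e_{3} + \frac{204}{245} e_{4} does the job whenever invertible.
Answer: \frac{306}{245} e_{1} - \frac{272}{245} e_{2} - \frac{272}{245} e_{3} + \frac{204}{245} e_{4}


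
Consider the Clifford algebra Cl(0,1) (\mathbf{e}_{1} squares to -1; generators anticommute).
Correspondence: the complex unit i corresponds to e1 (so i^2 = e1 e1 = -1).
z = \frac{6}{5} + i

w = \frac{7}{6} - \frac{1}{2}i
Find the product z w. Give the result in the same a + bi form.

In blades: z = \frac{6}{5} + e_{1}, w = \frac{7}{6} - \frac{1}{2} e_{1}.
Distribute z over w term by term (generator squares from the signature, products reordered to ascending indices): (\frac{6}{5})*w = \frac{7}{5} - \frac{3}{5} e_{1}; (e_{1})*w = \frac{1}{2} + \frac{7}{6} e_{1}.
Sum: \frac{19}{10} + \frac{17}{30} e_{1}; translating back through the correspondence:
Answer: \frac{19}{10} + \frac{17}{30}i


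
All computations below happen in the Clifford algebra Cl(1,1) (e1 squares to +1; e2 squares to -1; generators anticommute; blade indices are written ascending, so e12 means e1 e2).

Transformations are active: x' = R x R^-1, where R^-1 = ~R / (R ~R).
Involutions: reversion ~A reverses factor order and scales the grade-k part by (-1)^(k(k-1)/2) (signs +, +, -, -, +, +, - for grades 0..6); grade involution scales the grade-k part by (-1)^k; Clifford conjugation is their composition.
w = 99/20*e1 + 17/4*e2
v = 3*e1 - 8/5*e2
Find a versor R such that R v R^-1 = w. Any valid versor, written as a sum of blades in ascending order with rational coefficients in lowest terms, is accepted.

Why this works: both vectors square to 161/25, so q(v) = q(w) and R = v + w = 159/20*e1 + 53/20*e2 carries v to w — its own direction survives, the complement (v - w)/2 flips.
Answer: 159/20*e1 + 53/20*e2


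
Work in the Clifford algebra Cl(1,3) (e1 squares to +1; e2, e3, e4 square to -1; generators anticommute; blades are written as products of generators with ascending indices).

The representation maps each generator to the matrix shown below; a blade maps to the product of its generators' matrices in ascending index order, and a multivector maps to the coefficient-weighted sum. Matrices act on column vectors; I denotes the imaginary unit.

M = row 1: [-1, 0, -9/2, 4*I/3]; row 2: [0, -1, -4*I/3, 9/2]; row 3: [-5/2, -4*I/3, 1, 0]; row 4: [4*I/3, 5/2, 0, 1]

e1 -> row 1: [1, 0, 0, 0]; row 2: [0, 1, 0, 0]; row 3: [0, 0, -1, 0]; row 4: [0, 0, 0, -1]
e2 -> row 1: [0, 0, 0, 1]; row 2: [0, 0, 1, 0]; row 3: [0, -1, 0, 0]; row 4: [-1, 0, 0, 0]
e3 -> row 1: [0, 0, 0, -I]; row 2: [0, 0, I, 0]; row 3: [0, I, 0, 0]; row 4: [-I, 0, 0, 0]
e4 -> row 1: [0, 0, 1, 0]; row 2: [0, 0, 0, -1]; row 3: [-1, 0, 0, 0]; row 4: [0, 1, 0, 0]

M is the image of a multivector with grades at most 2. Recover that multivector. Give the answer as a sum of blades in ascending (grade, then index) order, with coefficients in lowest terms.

Method: the blade images are trace-orthogonal — tr(rho(e_A) rho(e_B)^-1) = 4 if A = B and 0 otherwise — and rho(e_A)^-1 = (e_A)^2 * rho(e_A) with (e_A)^2 = +1 or -1, so the coefficient of e_A in the preimage is (e_A)^2 * tr(M rho(e_A))/4.
Nonzero projections over blades of grade <= 2: e1: (e1)^2 = +1, tr(M rho(e1)) = -4, coefficient -1; e3: (e3)^2 = -1, tr(M rho(e3)) = 16/3, coefficient -4/3; e4: (e4)^2 = -1, tr(M rho(e4)) = 4, coefficient -1; e1 e4: (e1 e4)^2 = +1, tr(M rho(e1 e4)) = -14, coefficient -7/2. Every other blade of grade <= 2 projects to 0.
Answer: -e1 - 4/3*e3 - e4 - 7/2*e1 e4


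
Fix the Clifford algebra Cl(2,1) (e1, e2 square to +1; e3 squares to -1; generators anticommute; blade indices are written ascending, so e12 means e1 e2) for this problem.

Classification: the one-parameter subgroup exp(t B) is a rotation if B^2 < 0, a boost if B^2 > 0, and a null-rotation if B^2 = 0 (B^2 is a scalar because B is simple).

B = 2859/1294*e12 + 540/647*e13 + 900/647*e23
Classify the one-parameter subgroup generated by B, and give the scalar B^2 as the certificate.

B^2 term by term: the squares give (2859/1294)^2*(e12)^2 + (540/647)^2*(e13)^2 + (900/647)^2*(e23)^2 = 8173881/1674436*(-1) + 291600/418609*(+1) + 810000/418609*(+1) = -9/4 (each basis 2-blade squares to minus the product of its generators' squares); cross terms between blades sharing an index anticommute and cancel. So B^2 = -9/4.
Answer: rotation, certificate B^2 = -9/4. B^2 = -9/4 is basis-independent, so its sign is the whole story.


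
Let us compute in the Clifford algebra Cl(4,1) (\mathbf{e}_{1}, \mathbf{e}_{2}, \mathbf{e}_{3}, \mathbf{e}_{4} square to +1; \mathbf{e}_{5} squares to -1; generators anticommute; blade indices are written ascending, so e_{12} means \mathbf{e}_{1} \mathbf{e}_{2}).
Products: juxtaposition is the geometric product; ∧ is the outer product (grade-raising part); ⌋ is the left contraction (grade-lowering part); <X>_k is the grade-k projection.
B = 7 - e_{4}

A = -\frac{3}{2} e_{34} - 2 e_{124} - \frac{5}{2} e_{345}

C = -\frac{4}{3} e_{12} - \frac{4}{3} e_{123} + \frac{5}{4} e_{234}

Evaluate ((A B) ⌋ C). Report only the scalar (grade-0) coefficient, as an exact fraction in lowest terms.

step 1: \frac{3}{2} e_{3} + 2 e_{12} - \frac{21}{2} e_{34} - \frac{5}{2} e_{35} - 14 e_{124} - \frac{35}{2} e_{345}
step 2: \frac{8}{3} + \frac{105}{8} e_{2} + \frac{8}{3} e_{3} - 2 e_{12} - \frac{15}{8} e_{24}
Answer: \frac{8}{3}


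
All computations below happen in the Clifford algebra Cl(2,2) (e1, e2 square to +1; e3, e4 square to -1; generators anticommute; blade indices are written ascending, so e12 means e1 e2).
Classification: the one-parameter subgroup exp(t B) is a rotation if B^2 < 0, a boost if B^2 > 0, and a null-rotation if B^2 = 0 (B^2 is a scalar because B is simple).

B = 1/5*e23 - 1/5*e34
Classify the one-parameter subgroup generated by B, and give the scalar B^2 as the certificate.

B^2 term by term: the squares give (1/5)^2*(e23)^2 + (-1/5)^2*(e34)^2 = 1/25*(+1) + 1/25*(-1) = 0 (each basis 2-blade squares to minus the product of its generators' squares); cross terms between blades sharing an index anticommute and cancel. So B^2 = 0.
Answer: null-rotation, certificate B^2 = 0. Because 0 is invariant under every versor sandwich, the classification follows from its sign alone.


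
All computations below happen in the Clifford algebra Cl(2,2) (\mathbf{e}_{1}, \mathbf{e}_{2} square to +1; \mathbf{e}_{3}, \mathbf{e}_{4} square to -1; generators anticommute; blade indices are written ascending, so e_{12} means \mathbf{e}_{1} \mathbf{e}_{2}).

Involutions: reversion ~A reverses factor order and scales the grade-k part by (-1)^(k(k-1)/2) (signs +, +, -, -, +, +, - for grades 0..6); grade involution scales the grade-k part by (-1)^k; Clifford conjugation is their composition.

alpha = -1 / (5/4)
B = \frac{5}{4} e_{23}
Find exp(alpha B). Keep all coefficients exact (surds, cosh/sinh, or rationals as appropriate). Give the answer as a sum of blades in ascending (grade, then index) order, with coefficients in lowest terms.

B^2 = (\frac{5}{4})^2*(e_{23})^2 = \frac{25}{16}*(+1) = \frac{25}{16} (a basis 2-blade squares to minus the product of its generators' squares).
B^2 = \frac{25}{16} — the series telescopes hyperbolically here: l = \frac{5}{4}, alpha*l = -1, so exp(alpha B) = cosh(-1) + (sinh(-1)/(\frac{5}{4}))*B = \cosh{\left(1 \right)} + (- \frac{4 \sinh{\left(1 \right)}}{5})*B.
Answer: \cosh{\left(1 \right)} - \sinh{\left(1 \right)} e_{23}


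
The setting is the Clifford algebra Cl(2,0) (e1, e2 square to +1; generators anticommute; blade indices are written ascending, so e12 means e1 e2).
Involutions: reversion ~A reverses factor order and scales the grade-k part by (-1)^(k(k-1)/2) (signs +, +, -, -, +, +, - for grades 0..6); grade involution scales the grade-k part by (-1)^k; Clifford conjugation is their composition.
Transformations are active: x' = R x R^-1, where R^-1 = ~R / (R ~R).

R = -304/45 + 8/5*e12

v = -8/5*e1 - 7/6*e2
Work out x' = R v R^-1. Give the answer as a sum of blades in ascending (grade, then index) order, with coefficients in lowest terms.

~R = -304/45 - 8/5*e12, and R ~R = 3904/81, so R^-1 = ~R / (3904/81).
R v = 2012/225*e1 + 7048/675*e2
Answer: -6914/7625*e1 - 80537/45750*e2


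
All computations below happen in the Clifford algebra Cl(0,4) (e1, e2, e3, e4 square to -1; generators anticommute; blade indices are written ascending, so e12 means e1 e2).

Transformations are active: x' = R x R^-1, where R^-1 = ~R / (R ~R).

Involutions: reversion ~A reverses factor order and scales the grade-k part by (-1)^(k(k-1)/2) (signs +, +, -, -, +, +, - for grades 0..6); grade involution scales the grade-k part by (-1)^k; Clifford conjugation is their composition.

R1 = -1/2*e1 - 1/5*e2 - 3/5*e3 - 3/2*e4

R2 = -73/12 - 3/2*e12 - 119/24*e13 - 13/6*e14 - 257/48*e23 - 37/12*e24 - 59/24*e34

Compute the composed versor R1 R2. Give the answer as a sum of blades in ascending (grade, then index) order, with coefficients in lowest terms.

Distribute over the terms of R1 (each basis-blade product reordered to ascending indices, repeated generators contracted through their squares):
(-1/2*e1) R2 = 73/24*e1 - 3/4*e2 - 119/48*e3 - 13/12*e4 + 257/96*e123 + 37/24*e124 + 59/48*e134
(-1/5*e2) R2 = 3/10*e1 + 73/60*e2 - 257/240*e3 - 37/60*e4 - 119/120*e123 - 13/30*e124 + 59/120*e234
(-3/5*e3) R2 = 119/40*e1 + 257/80*e2 + 73/20*e3 - 59/40*e4 + 9/10*e123 - 13/10*e134 - 37/20*e234
(-3/2*e4) R2 = 13/4*e1 + 37/8*e2 + 59/16*e3 + 73/8*e4 + 9/4*e124 + 119/16*e134 + 257/32*e234
Summing the partial products and collecting blades:
Answer: 287/30*e1 + 1993/240*e2 + 303/80*e3 + 119/20*e4 + 1241/480*e123 + 403/120*e124 + 221/30*e134 + 3203/480*e234


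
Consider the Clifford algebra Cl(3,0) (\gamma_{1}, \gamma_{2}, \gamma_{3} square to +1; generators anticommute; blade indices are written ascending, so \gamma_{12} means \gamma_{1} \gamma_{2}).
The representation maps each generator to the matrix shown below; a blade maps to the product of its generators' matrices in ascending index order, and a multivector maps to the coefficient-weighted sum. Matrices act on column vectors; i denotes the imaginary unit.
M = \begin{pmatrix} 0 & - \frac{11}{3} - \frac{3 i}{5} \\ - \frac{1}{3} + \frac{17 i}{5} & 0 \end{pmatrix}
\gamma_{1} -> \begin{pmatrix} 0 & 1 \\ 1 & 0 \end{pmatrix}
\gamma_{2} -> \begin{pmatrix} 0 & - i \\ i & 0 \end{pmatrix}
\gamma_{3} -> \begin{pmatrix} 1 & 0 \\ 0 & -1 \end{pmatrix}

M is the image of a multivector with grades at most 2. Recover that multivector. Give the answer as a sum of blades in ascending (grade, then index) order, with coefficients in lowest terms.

Method: 1, rho(\gamma_{1}), rho(\gamma_{2}), rho(\gamma_{3}) form a trace-orthogonal basis of the 2x2 complex matrices (tr(X Y) = 2 if X = Y, else 0), so M = m0*1 + m1*rho(\gamma_{1}) + m2*rho(\gamma_{2}) + m3*rho(\gamma_{3}) with m0 = tr(M)/2 = 0, m1 = tr(M rho(\gamma_{1}))/2 = -2 + \frac{7 i}{5}, m2 = tr(M rho(\gamma_{2}))/2 = 2 - \frac{5 i}{3}, m3 = tr(M rho(\gamma_{3}))/2 = 0.
Multiplying table entries, the bivector images are rho(\gamma_{12}) = i*rho(\gamma_{3}), rho(\gamma_{13}) = -i*rho(\gamma_{2}), rho(\gamma_{23}) = i*rho(\gamma_{1}); with real blade coefficients the real parts of m0..m3 are the coefficients of 1, \gamma_{1}, \gamma_{2}, \gamma_{3} and the imaginary parts give the bivectors (\gamma_{23}: Im m1, \gamma_{13}: -Im m2, \gamma_{12}: Im m3).
Answer: -2 \gamma_{1} + 2 \gamma_{2} + \frac{5}{3} \gamma_{13} + \frac{7}{5} \gamma_{23}
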